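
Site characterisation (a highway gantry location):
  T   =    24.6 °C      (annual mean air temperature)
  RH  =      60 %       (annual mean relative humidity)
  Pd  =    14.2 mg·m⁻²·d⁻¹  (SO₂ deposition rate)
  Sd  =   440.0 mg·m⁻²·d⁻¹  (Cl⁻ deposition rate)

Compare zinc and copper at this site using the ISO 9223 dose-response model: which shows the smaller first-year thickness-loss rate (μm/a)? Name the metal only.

copper

zinc: f(T) = -0.071·(T−10) [T>10 °C] = -1.0366
  SO₂ term: 0.0129·14.2^0.44·exp(0.046·60-1.0366) = 0.2323
  Cl⁻ term: 0.0175·440.0^0.57·exp(0.008·60+0.085·24.6) = 7.352
  r_corr = 0.2323 + 7.352 = 7.584 μm/a
copper: f(T) = -0.080·(T−10) [T>10 °C] = -1.1680
  Pd branch = 0.0053·Pd^0.26·e^(0.059·RH+f) = 0.1132 μm/a
  Sd branch = 0.01025·Sd^0.27·e^(0.036·RH+0.049·T) = 1.535 μm/a
  sum: 0.1132 + 1.535 → r_corr = 1.648 μm/a
Ordering by μm/a: zinc (7.58) > copper (1.65)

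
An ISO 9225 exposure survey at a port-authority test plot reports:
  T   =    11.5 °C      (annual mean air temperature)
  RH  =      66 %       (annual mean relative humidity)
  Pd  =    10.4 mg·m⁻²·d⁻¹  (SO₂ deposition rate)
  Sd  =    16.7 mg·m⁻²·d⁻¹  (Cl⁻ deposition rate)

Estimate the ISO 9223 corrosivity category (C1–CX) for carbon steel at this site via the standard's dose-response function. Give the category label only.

C3

carbon steel: T>10 °C ⇒ hinge -0.054·(11.5−10) = -0.0810
  sulphur-dioxide contribution → 20.65 μm/a
  chloride contribution → 8.172 μm/a
  ⇒ r_corr(carbon steel) = 28.82 μm/a
ISO 9223 Table 2 (carbon steel): 25 < 28.8 ≤ 50 μm/a ⇒ C3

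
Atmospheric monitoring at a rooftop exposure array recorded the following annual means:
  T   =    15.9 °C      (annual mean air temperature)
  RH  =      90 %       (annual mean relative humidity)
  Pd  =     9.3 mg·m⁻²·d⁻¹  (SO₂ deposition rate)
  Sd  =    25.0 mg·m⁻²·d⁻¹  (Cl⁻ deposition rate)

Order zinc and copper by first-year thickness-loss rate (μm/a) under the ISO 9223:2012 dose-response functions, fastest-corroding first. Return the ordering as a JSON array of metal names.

zinc: f(T) = -0.071·(T−10) [T>10 °C] = -0.4189
  sulphur-dioxide contribution → 1.422 μm/a
  chloride contribution → 0.87 μm/a
  ⇒ r_corr(zinc) = 2.292 μm/a
copper: f(T) = -0.080·(T−10) [T>10 °C] = -0.4720
  sulphur-dioxide contribution → 1.195 μm/a
  chloride contribution → 1.36 μm/a
  ⇒ r_corr(copper) = 2.555 μm/a
Ordering by μm/a: copper (2.55) > zinc (2.29)

["copper", "zinc"]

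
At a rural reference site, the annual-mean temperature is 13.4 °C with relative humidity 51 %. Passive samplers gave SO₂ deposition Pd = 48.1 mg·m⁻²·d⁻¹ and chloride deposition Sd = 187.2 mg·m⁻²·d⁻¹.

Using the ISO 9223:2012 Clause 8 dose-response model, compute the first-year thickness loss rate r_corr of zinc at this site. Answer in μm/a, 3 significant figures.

zinc: T>10 °C ⇒ hinge -0.071·(13.4−10) = -0.2414
  Pd branch = 0.0129·Pd^0.44·e^(0.046·RH+f) = 0.5818 μm/a
  Sd branch = 0.0175·Sd^0.57·e^(0.008·RH+0.085·T) = 1.622 μm/a
  sum: 0.5818 + 1.622 → r_corr = 2.204 μm/a

r_corr = 2.20 μm/a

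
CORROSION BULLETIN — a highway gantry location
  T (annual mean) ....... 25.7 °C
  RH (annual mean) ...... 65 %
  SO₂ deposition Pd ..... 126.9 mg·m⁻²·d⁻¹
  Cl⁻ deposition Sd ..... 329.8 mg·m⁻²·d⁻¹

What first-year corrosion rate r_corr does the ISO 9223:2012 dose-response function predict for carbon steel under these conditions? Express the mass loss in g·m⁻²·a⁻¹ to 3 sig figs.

carbon steel: temperature factor f = -0.054·(15.7) = -0.8478
  sulphur-dioxide contribution → 34.53 μm/a
  chloride contribution → 88.7 μm/a
  total first-year rate 123.2 μm/a
Convert to mass loss: 123.2 μm/a × 7.85 g/cm³ = 967.3 g·m⁻²·a⁻¹

r_corr = 967 g·m⁻²·a⁻¹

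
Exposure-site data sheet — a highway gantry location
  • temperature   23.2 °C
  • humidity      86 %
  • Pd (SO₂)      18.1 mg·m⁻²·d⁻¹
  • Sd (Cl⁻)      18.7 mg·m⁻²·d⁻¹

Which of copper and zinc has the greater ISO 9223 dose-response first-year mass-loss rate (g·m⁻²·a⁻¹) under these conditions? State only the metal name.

copper

copper: T>10 °C ⇒ hinge -0.080·(23.2−10) = -1.0560
  SO₂ term: 0.0053·18.1^0.26·exp(0.059·86-1.0560) = 0.6256
  Sd branch = 0.01025·Sd^0.27·e^(0.036·RH+0.049·T) = 1.557 μm/a
  sum: 0.6256 + 1.557 → r_corr = 2.183 μm/a
  mass loss = 2.183 μm/a × 8.96 g/cm³ = 19.56 g·m⁻²·a⁻¹
zinc: T>10 °C ⇒ hinge -0.071·(23.2−10) = -0.9372
  Pd branch = 0.0129·Pd^0.44·e^(0.046·RH+f) = 0.9441 μm/a
  Cl⁻ term: 0.0175·18.7^0.57·exp(0.008·86+0.085·23.2) = 1.328
  r_corr = 0.9441 + 1.328 = 2.272 μm/a
  mass loss = 2.272 μm/a × 7.14 g/cm³ = 16.22 g·m⁻²·a⁻¹
Ordering by g·m⁻²·a⁻¹: copper (19.6) > zinc (16.2)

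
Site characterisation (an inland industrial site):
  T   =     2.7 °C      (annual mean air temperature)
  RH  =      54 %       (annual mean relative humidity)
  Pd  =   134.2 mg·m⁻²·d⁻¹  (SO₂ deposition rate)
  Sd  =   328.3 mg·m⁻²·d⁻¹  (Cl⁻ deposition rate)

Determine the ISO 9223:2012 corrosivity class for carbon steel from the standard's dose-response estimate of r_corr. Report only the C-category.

carbon steel: f(T) = +0.150·(T−10) [T≤10 °C] = -1.0950
  SO₂ term: 1.77·134.2^0.52·exp(0.02·54-1.0950) = 22.28
  Sd branch = 0.102·Sd^0.62·e^(0.033·RH+0.04·T) = 24.52 μm/a
  r_corr = 22.28 + 24.52 = 46.8 μm/a
46.8 μm/a falls in (25, 50] for carbon steel → category C3

C3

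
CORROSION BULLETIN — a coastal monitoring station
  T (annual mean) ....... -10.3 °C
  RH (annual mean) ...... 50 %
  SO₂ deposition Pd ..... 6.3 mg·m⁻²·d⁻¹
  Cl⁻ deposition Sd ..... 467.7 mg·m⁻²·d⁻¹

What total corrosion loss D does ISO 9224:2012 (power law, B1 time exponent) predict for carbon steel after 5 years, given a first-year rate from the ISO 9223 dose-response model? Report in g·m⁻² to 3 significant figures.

carbon steel: f(T) = +0.150·(T−10) [T≤10 °C] = -3.0450
  SO₂ term: 1.77·6.3^0.52·exp(0.02·50-3.0450) = 0.5963
  Cl⁻ term: 0.102·467.7^0.62·exp(0.033·50+0.04·-10.3) = 15.91
  r_corr = 0.5963 + 15.91 = 16.51 μm/a
Long-term exponent b (ISO 9224 Table 2, B1) = 0.523
  D(5) = 16.51 × 5^0.523 = 16.51 × 2.32 = 38.3 μm
  Mass loss = 38.3 μm × 7.85 g/cm³ = 300.6 g·m⁻²

D(5) = 301 g·m⁻²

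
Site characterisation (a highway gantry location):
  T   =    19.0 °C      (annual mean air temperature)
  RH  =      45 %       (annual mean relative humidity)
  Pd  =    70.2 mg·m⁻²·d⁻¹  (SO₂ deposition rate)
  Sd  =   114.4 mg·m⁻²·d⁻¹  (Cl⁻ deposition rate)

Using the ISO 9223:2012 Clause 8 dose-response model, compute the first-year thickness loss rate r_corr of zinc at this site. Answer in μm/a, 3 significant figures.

r_corr = 2.23 μm/a

zinc: f(T) = -0.071·(T−10) [T>10 °C] = -0.6390
  Pd branch = 0.0129·Pd^0.44·e^(0.046·RH+f) = 0.3503 μm/a
  Sd branch = 0.0175·Sd^0.57·e^(0.008·RH+0.085·T) = 1.88 μm/a
  r_corr = 0.3503 + 1.88 = 2.23 μm/a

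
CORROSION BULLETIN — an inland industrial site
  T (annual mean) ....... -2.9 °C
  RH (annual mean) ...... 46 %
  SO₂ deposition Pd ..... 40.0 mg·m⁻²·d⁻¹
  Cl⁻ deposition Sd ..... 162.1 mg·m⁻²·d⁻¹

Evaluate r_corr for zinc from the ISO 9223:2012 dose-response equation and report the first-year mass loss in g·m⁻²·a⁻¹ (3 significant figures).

zinc: temperature factor f = +0.038·(-12.9) = -0.4902
  Pd branch = 0.0129·Pd^0.44·e^(0.046·RH+f) = 0.3323 μm/a
  Cl⁻ term: 0.0175·162.1^0.57·exp(0.008·46+0.085·-2.9) = 0.3592
  sum: 0.3323 + 0.3592 → r_corr = 0.6916 μm/a
Convert to mass loss: 0.6916 μm/a × 7.14 g/cm³ = 4.938 g·m⁻²·a⁻¹

r_corr = 4.94 g·m⁻²·a⁻¹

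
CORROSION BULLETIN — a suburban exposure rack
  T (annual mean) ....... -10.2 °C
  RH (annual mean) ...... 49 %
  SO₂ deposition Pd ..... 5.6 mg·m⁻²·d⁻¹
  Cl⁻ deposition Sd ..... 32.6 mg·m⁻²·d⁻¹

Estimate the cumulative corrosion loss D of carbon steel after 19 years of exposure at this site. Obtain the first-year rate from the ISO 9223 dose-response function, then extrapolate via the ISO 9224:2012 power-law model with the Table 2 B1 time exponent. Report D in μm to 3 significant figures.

carbon steel: f(T) = +0.150·(T−10) [T≤10 °C] = -3.0300
  SO₂ term: 1.77·5.6^0.52·exp(0.02·49-3.0300) = 0.5581
  Cl⁻ term: 0.102·32.6^0.62·exp(0.033·49+0.04·-10.2) = 2.964
  r_corr = 0.5581 + 2.964 = 3.522 μm/a
ISO 9224: D(t) = r_corr · t^b with b = 0.523 (carbon steel, B1)
  D(19) = 3.522 × 19^0.523 = 3.522 × 4.664 = 16.43 μm

D(19) = 16.4 μm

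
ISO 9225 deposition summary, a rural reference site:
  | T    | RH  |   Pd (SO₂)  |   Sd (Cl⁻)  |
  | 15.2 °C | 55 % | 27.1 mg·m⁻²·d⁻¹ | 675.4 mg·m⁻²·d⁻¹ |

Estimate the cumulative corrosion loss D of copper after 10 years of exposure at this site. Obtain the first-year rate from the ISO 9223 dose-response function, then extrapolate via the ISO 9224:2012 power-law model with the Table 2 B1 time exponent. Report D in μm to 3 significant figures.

copper: T>10 °C ⇒ hinge -0.080·(15.2−10) = -0.4160
  sulphur-dioxide contribution → 0.2116 μm/a
  chloride contribution → 0.908 μm/a
  ⇒ r_corr(copper) = 1.12 μm/a
Power-law: D(10) = r_corr · 10^0.667
  D(10) = 1.12 × 10^0.667 = 1.12 × 4.645 = 5.2 μm

D(10) = 5.20 μm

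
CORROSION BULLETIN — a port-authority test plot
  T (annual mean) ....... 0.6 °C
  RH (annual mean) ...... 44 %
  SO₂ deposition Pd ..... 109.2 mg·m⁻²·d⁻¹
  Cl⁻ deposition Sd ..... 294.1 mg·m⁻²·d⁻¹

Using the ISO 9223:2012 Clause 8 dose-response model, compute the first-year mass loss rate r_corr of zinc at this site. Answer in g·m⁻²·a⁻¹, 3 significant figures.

zinc: temperature factor f = +0.038·(-9.4) = -0.3572
  Pd branch = 0.0129·Pd^0.44·e^(0.046·RH+f) = 0.5386 μm/a
  Cl⁻ term: 0.0175·294.1^0.57·exp(0.008·44+0.085·0.6) = 0.6685
  r_corr = 0.5386 + 0.6685 = 1.207 μm/a
Convert to mass loss: 1.207 μm/a × 7.14 g/cm³ = 8.619 g·m⁻²·a⁻¹

r_corr = 8.62 g·m⁻²·a⁻¹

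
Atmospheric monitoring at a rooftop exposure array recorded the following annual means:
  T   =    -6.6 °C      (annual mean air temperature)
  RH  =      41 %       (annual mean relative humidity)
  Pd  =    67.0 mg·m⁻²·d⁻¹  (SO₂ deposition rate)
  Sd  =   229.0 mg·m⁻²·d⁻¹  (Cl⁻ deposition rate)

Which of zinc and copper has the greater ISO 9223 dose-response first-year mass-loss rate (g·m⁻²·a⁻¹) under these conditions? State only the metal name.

zinc: temperature factor f = +0.038·(-16.6) = -0.6308
  SO₂ term: 0.0129·67.0^0.44·exp(0.046·41-0.6308) = 0.2879
  Cl⁻ term: 0.0175·229.0^0.57·exp(0.008·41+0.085·-6.6) = 0.3069
  sum: 0.2879 + 0.3069 → r_corr = 0.5947 μm/a
  mass loss = 0.5947 μm/a × 7.14 g/cm³ = 4.246 g·m⁻²·a⁻¹
copper: T≤10 °C ⇒ hinge +0.126·(-6.6−10) = -2.0916
  Pd branch = 0.0053·Pd^0.26·e^(0.059·RH+f) = 0.02194 μm/a
  Cl⁻ term: 0.01025·229.0^0.27·exp(0.036·41+0.049·-6.6) = 0.1407
  r_corr = 0.02194 + 0.1407 = 0.1627 μm/a
  mass loss = 0.1627 μm/a × 8.96 g/cm³ = 1.458 g·m⁻²·a⁻¹
Ordering by g·m⁻²·a⁻¹: zinc (4.25) > copper (1.46)

zinc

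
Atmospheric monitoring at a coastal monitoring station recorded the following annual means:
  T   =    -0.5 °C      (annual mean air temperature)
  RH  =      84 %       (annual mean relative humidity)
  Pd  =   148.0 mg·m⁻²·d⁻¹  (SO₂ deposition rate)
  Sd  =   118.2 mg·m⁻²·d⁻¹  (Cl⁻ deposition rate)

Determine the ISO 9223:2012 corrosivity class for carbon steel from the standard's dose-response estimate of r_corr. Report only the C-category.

C4

carbon steel: temperature factor f = +0.150·(-10.5) = -1.5750
  Pd branch = 1.77·Pd^0.52·e^(0.02·RH+f) = 26.43 μm/a
  Cl⁻ term: 0.102·118.2^0.62·exp(0.033·84+0.04·-0.5) = 30.82
  r_corr = 26.43 + 30.82 = 57.25 μm/a
ISO 9223 Table 2 (carbon steel): 50 < 57.2 ≤ 80 μm/a ⇒ C4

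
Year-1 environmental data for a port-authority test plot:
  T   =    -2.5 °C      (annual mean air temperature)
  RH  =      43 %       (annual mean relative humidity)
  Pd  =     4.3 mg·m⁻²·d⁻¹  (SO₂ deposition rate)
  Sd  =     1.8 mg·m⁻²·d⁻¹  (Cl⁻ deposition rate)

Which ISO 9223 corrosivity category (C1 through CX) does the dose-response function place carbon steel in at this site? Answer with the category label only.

C2

carbon steel: temperature factor f = +0.150·(-12.5) = -1.8750
  sulphur-dioxide contribution → 1.37 μm/a
  chloride contribution → 0.5492 μm/a
  total first-year rate 1.919 μm/a
Category bounds: 1.3…25 μm/a bracket r_corr ⇒ C2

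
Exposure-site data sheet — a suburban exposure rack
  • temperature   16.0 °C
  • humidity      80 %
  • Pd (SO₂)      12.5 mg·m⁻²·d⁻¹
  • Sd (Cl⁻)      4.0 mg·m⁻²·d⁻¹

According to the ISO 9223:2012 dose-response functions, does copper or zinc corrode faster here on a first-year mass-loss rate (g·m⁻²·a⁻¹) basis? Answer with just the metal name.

copper

copper: temperature factor f = -0.080·(6.0) = -0.4800
  sulphur-dioxide contribution → 0.7094 μm/a
  chloride contribution → 0.5815 μm/a
  total first-year rate 1.291 μm/a
  mass loss = 1.291 μm/a × 8.96 g/cm³ = 11.57 g·m⁻²·a⁻¹
zinc: temperature factor f = -0.071·(6.0) = -0.4260
  sulphur-dioxide contribution → 1.015 μm/a
  chloride contribution → 0.285 μm/a
  ⇒ r_corr(zinc) = 1.3 μm/a
  mass loss = 1.3 μm/a × 7.14 g/cm³ = 9.281 g·m⁻²·a⁻¹
Ordering by g·m⁻²·a⁻¹: copper (11.6) > zinc (9.28)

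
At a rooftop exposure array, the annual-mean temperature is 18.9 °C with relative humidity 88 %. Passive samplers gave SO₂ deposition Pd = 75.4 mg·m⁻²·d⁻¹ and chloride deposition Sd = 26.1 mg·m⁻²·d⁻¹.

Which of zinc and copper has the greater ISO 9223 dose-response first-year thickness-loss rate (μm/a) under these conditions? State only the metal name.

zinc: f(T) = -0.071·(T−10) [T>10 °C] = -0.6319
  Pd branch = 0.0129·Pd^0.44·e^(0.046·RH+f) = 2.632 μm/a
  Cl⁻ term: 0.0175·26.1^0.57·exp(0.008·88+0.085·18.9) = 1.132
  sum: 2.632 + 1.132 → r_corr = 3.764 μm/a
copper: T>10 °C ⇒ hinge -0.080·(18.9−10) = -0.7120
  SO₂ term: 0.0053·75.4^0.26·exp(0.059·88-0.7120) = 1.439
  Cl⁻ term: 0.01025·26.1^0.27·exp(0.036·88+0.049·18.9) = 1.483
  sum: 1.439 + 1.483 → r_corr = 2.922 μm/a
Ordering by μm/a: zinc (3.76) > copper (2.92)

zinc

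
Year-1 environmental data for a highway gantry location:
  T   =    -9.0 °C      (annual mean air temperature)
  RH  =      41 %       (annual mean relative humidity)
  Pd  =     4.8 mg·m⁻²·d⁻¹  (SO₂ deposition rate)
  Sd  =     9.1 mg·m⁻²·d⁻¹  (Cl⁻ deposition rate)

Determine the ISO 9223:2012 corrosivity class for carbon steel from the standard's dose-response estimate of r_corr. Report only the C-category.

C2

carbon steel: temperature factor f = +0.150·(-19.0) = -2.8500
  sulphur-dioxide contribution → 0.5255 μm/a
  chloride contribution → 1.083 μm/a
  total first-year rate 1.608 μm/a
ISO 9223 Table 2 (carbon steel): 1.3 < 1.61 ≤ 25 μm/a ⇒ C2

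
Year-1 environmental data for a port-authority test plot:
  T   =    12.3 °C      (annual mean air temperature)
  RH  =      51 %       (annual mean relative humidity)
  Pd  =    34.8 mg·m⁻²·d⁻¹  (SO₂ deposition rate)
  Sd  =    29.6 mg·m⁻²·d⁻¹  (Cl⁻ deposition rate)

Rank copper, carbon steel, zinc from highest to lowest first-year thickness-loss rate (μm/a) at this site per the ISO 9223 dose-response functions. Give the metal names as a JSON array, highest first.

copper: T>10 °C ⇒ hinge -0.080·(12.3−10) = -0.1840
  sulphur-dioxide contribution → 0.2249 μm/a
  chloride contribution → 0.2931 μm/a
  ⇒ r_corr(copper) = 0.518 μm/a
carbon steel: temperature factor f = -0.054·(2.3) = -0.1242
  sulphur-dioxide contribution → 27.46 μm/a
  chloride contribution → 7.335 μm/a
  ⇒ r_corr(carbon steel) = 34.79 μm/a
zinc: f(T) = -0.071·(T−10) [T>10 °C] = -0.1633
  sulphur-dioxide contribution → 0.5455 μm/a
  chloride contribution → 0.5163 μm/a
  total first-year rate 1.062 μm/a
Ordering by μm/a: carbon steel (34.8) > zinc (1.06) > copper (0.518)

["carbon steel", "zinc", "copper"]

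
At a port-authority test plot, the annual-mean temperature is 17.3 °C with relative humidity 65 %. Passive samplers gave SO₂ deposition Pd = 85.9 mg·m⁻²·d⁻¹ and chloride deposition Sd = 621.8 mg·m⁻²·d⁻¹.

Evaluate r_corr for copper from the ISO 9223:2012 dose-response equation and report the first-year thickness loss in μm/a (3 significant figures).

copper: temperature factor f = -0.080·(7.3) = -0.5840
  Pd branch = 0.0053·Pd^0.26·e^(0.059·RH+f) = 0.4355 μm/a
  Cl⁻ term: 0.01025·621.8^0.27·exp(0.036·65+0.049·17.3) = 1.411
  r_corr = 0.4355 + 1.411 = 1.846 μm/a

r_corr = 1.85 μm/a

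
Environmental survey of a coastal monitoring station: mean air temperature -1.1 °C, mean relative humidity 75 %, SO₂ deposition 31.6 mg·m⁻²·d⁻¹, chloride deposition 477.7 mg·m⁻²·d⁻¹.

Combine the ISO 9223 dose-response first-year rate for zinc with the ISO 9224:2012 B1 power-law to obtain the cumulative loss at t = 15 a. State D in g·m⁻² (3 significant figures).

zinc: temperature factor f = +0.038·(-11.1) = -0.4218
  SO₂ term: 0.0129·31.6^0.44·exp(0.046·75-0.4218) = 1.218
  Cl⁻ term: 0.0175·477.7^0.57·exp(0.008·75+0.085·-1.1) = 0.9775
  r_corr = 1.218 + 0.9775 = 2.195 μm/a
Power-law: D(15) = r_corr · 15^0.813
  D(15) = 2.195 × 15^0.813 = 2.195 × 9.04 = 19.85 μm
  Mass loss = 19.85 μm × 7.14 g/cm³ = 141.7 g·m⁻²

D(15) = 142 g·m⁻²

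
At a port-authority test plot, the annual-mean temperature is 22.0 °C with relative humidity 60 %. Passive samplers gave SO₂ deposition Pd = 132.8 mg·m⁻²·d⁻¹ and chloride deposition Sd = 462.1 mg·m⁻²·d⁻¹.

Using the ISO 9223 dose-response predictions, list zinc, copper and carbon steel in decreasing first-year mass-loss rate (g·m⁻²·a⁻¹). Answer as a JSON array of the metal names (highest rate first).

["carbon steel", "zinc", "copper"]

zinc: temperature factor f = -0.071·(12.0) = -0.8520
  Pd branch = 0.0129·Pd^0.44·e^(0.046·RH+f) = 0.7472 μm/a
  Sd branch = 0.0175·Sd^0.57·e^(0.008·RH+0.085·T) = 6.061 μm/a
  sum: 0.7472 + 6.061 → r_corr = 6.808 μm/a
  mass loss = 6.808 μm/a × 7.14 g/cm³ = 48.61 g·m⁻²·a⁻¹
copper: T>10 °C ⇒ hinge -0.080·(22.0−10) = -0.9600
  Pd branch = 0.0053·Pd^0.26·e^(0.059·RH+f) = 0.2493 μm/a
  Sd branch = 0.01025·Sd^0.27·e^(0.036·RH+0.049·T) = 1.369 μm/a
  sum: 0.2493 + 1.369 → r_corr = 1.618 μm/a
  mass loss = 1.618 μm/a × 8.96 g/cm³ = 14.5 g·m⁻²·a⁻¹
carbon steel: T>10 °C ⇒ hinge -0.054·(22.0−10) = -0.6480
  Pd branch = 1.77·Pd^0.52·e^(0.02·RH+f) = 39.06 μm/a
  Cl⁻ term: 0.102·462.1^0.62·exp(0.033·60+0.04·22.0) = 79.95
  sum: 39.06 + 79.95 → r_corr = 119 μm/a
  mass loss = 119 μm/a × 7.85 g/cm³ = 934.3 g·m⁻²·a⁻¹
Ordering by g·m⁻²·a⁻¹: carbon steel (934) > zinc (48.6) > copper (14.5)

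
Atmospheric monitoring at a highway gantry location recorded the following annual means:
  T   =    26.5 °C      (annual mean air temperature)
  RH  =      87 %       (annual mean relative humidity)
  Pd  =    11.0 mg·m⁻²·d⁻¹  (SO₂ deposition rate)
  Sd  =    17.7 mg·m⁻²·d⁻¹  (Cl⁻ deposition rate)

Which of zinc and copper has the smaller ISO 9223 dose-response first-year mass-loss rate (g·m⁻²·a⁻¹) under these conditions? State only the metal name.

zinc: T>10 °C ⇒ hinge -0.071·(26.5−10) = -1.1715
  sulphur-dioxide contribution → 0.6282 μm/a
  chloride contribution → 1.718 μm/a
  total first-year rate 2.346 μm/a
  mass loss = 2.346 μm/a × 7.14 g/cm³ = 16.75 g·m⁻²·a⁻¹
copper: temperature factor f = -0.080·(16.5) = -1.3200
  sulphur-dioxide contribution → 0.4477 μm/a
  chloride contribution → 1.87 μm/a
  total first-year rate 2.318 μm/a
  mass loss = 2.318 μm/a × 8.96 g/cm³ = 20.77 g·m⁻²·a⁻¹
Ordering by g·m⁻²·a⁻¹: copper (20.8) > zinc (16.7)

zinc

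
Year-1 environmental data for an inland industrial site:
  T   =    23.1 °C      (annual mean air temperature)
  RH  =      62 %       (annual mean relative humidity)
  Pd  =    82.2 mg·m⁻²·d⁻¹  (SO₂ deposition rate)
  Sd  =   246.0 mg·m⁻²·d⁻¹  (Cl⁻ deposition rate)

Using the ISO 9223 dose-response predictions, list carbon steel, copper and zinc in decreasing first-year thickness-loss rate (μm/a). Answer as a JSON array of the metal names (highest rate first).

carbon steel: temperature factor f = -0.054·(13.1) = -0.7074
  sulphur-dioxide contribution → 29.85 μm/a
  chloride contribution → 60.37 μm/a
  ⇒ r_corr(carbon steel) = 90.23 μm/a
copper: T>10 °C ⇒ hinge -0.080·(23.1−10) = -1.0480
  sulphur-dioxide contribution → 0.2268 μm/a
  chloride contribution → 1.31 μm/a
  ⇒ r_corr(copper) = 1.537 μm/a
zinc: f(T) = -0.071·(T−10) [T>10 °C] = -0.9301
  sulphur-dioxide contribution → 0.6135 μm/a
  chloride contribution → 4.721 μm/a
  ⇒ r_corr(zinc) = 5.334 μm/a
Ordering by μm/a: carbon steel (90.2) > zinc (5.33) > copper (1.54)

["carbon steel", "zinc", "copper"]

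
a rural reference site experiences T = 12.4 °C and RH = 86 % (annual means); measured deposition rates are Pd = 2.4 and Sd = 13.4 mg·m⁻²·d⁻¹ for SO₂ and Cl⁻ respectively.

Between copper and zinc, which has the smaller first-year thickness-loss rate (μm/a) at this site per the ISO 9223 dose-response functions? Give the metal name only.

copper: f(T) = -0.080·(T−10) [T>10 °C] = -0.1920
  Pd branch = 0.0053·Pd^0.26·e^(0.059·RH+f) = 0.8777 μm/a
  Sd branch = 0.01025·Sd^0.27·e^(0.036·RH+0.049·T) = 0.8385 μm/a
  r_corr = 0.8777 + 0.8385 = 1.716 μm/a
zinc: f(T) = -0.071·(T−10) [T>10 °C] = -0.1704
  Pd branch = 0.0129·Pd^0.44·e^(0.046·RH+f) = 0.8355 μm/a
  Cl⁻ term: 0.0175·13.4^0.57·exp(0.008·86+0.085·12.4) = 0.4386
  r_corr = 0.8355 + 0.4386 = 1.274 μm/a
Ordering by μm/a: copper (1.72) > zinc (1.27)

zinc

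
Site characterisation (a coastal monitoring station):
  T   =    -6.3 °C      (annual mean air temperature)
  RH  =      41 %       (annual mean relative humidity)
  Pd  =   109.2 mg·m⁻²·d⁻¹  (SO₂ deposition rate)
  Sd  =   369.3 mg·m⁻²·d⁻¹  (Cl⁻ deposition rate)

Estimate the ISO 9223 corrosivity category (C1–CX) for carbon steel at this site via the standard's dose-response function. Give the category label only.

C2

carbon steel: f(T) = +0.150·(T−10) [T≤10 °C] = -2.4450
  sulphur-dioxide contribution → 4.001 μm/a
  chloride contribution → 11.98 μm/a
  ⇒ r_corr(carbon steel) = 15.98 μm/a
16 μm/a falls in (1.3, 25] for carbon steel → category C2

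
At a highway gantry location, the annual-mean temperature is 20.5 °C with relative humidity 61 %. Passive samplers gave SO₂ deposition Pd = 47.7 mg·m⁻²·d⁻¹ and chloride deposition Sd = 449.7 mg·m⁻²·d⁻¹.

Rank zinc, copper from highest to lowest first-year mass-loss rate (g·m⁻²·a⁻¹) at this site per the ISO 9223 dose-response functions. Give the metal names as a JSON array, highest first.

["zinc", "copper"]

zinc: T>10 °C ⇒ hinge -0.071·(20.5−10) = -0.7455
  Pd branch = 0.0129·Pd^0.44·e^(0.046·RH+f) = 0.5546 μm/a
  Cl⁻ term: 0.0175·449.7^0.57·exp(0.008·61+0.085·20.5) = 5.295
  r_corr = 0.5546 + 5.295 = 5.85 μm/a
  mass loss = 5.85 μm/a × 7.14 g/cm³ = 41.77 g·m⁻²·a⁻¹
copper: T>10 °C ⇒ hinge -0.080·(20.5−10) = -0.8400
  SO₂ term: 0.0053·47.7^0.26·exp(0.059·61-0.8400) = 0.2285
  Sd branch = 0.01025·Sd^0.27·e^(0.036·RH+0.049·T) = 1.309 μm/a
  sum: 0.2285 + 1.309 → r_corr = 1.538 μm/a
  mass loss = 1.538 μm/a × 8.96 g/cm³ = 13.78 g·m⁻²·a⁻¹
Ordering by g·m⁻²·a⁻¹: zinc (41.8) > copper (13.8)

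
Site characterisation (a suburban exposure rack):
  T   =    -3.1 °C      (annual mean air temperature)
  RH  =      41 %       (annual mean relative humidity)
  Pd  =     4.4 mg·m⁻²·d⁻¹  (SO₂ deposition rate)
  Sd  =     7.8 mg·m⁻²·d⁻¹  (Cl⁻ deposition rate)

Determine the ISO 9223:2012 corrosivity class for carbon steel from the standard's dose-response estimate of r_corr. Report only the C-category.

carbon steel: temperature factor f = +0.150·(-13.1) = -1.9650
  SO₂ term: 1.77·4.4^0.52·exp(0.02·41-1.9650) = 1.217
  Sd branch = 0.102·Sd^0.62·e^(0.033·RH+0.04·T) = 1.246 μm/a
  sum: 1.217 + 1.246 → r_corr = 2.463 μm/a
2.46 μm/a falls in (1.3, 25] for carbon steel → category C2

C2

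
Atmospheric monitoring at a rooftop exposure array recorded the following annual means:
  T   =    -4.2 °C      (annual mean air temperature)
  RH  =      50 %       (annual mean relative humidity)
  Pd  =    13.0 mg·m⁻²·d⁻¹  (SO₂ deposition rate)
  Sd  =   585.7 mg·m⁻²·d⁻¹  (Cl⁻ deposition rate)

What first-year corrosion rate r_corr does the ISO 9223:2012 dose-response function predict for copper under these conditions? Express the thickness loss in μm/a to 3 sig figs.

copper: f(T) = +0.126·(T−10) [T≤10 °C] = -1.7892
  sulphur-dioxide contribution → 0.03296 μm/a
  chloride contribution → 0.2821 μm/a
  total first-year rate 0.315 μm/a

r_corr = 0.315 μm/a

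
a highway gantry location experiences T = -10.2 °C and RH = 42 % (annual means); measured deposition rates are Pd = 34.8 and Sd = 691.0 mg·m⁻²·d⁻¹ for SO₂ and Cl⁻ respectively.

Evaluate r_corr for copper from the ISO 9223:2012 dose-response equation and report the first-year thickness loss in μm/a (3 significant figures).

copper: f(T) = +0.126·(T−10) [T≤10 °C] = -2.5452
  Pd branch = 0.0053·Pd^0.26·e^(0.059·RH+f) = 0.01247 μm/a
  Cl⁻ term: 0.01025·691.0^0.27·exp(0.036·42+0.049·-10.2) = 0.1648
  r_corr = 0.01247 + 0.1648 = 0.1773 μm/a

r_corr = 0.177 μm/a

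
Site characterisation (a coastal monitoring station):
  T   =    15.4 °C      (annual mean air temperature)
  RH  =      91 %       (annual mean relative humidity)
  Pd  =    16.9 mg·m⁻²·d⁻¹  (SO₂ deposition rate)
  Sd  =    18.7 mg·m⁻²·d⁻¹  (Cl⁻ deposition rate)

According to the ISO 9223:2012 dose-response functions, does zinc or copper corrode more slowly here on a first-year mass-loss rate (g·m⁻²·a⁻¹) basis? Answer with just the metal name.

zinc

zinc: f(T) = -0.071·(T−10) [T>10 °C] = -0.3834
  sulphur-dioxide contribution → 2.006 μm/a
  chloride contribution → 0.7123 μm/a
  total first-year rate 2.718 μm/a
  mass loss = 2.718 μm/a × 7.14 g/cm³ = 19.41 g·m⁻²·a⁻¹
copper: f(T) = -0.080·(T−10) [T>10 °C] = -0.4320
  sulphur-dioxide contribution → 1.54 μm/a
  chloride contribution → 1.272 μm/a
  total first-year rate 2.813 μm/a
  mass loss = 2.813 μm/a × 8.96 g/cm³ = 25.2 g·m⁻²·a⁻¹
Ordering by g·m⁻²·a⁻¹: copper (25.2) > zinc (19.4)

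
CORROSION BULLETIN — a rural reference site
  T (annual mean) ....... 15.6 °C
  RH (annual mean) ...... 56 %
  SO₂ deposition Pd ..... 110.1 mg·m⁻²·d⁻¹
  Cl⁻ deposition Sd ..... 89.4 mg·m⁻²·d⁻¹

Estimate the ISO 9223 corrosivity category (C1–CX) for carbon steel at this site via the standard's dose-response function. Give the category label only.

carbon steel: temperature factor f = -0.054·(5.6) = -0.3024
  SO₂ term: 1.77·110.1^0.52·exp(0.02·56-0.3024) = 46.21
  Sd branch = 0.102·Sd^0.62·e^(0.033·RH+0.04·T) = 19.59 μm/a
  r_corr = 46.21 + 19.59 = 65.8 μm/a
ISO 9223 Table 2 (carbon steel): 50 < 65.8 ≤ 80 μm/a ⇒ C4

C4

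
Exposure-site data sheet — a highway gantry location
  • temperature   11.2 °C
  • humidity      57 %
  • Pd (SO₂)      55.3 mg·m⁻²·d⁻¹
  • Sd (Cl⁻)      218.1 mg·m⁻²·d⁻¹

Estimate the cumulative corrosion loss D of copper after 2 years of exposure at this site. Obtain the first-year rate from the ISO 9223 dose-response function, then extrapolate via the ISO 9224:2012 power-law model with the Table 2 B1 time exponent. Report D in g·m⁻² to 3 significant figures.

D(2) = 14.0 g·m⁻²

copper: T>10 °C ⇒ hinge -0.080·(11.2−10) = -0.0960
  Pd branch = 0.0053·Pd^0.26·e^(0.059·RH+f) = 0.3947 μm/a
  Cl⁻ term: 0.01025·218.1^0.27·exp(0.036·57+0.049·11.2) = 0.5911
  r_corr = 0.3947 + 0.5911 = 0.9858 μm/a
Power-law: D(2) = r_corr · 2^0.667
  D(2) = 0.9858 × 2^0.667 = 0.9858 × 1.588 = 1.565 μm
  Mass loss = 1.565 μm × 8.96 g/cm³ = 14.02 g·m⁻²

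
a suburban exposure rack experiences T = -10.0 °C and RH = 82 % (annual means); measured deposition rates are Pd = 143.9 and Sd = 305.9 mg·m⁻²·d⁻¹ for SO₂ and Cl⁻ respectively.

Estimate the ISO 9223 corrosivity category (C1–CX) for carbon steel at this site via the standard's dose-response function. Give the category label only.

carbon steel: f(T) = +0.150·(T−10) [T≤10 °C] = -3.0000
  sulphur-dioxide contribution → 6.019 μm/a
  chloride contribution → 35.57 μm/a
  ⇒ r_corr(carbon steel) = 41.59 μm/a
41.6 μm/a falls in (25, 50] for carbon steel → category C3

C3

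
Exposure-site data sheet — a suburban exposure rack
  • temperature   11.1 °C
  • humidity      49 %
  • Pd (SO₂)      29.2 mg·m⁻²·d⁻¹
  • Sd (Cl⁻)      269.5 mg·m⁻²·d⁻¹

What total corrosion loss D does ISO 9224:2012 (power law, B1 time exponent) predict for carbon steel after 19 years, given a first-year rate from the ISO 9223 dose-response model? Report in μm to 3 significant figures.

carbon steel: temperature factor f = -0.054·(1.1) = -0.0594
  Pd branch = 1.77·Pd^0.52·e^(0.02·RH+f) = 25.69 μm/a
  Sd branch = 0.102·Sd^0.62·e^(0.033·RH+0.04·T) = 25.74 μm/a
  sum: 25.69 + 25.74 → r_corr = 51.43 μm/a
ISO 9224: D(t) = r_corr · t^b with b = 0.523 (carbon steel, B1)
  D(19) = 51.43 × 19^0.523 = 51.43 × 4.664 = 239.9 μm

D(19) = 240 μm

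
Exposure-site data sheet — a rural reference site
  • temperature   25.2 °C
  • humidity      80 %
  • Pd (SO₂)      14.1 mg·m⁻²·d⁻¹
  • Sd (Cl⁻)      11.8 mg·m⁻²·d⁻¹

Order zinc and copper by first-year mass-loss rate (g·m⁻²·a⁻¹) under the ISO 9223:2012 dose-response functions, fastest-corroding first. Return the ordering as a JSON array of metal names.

["copper", "zinc"]

zinc: T>10 °C ⇒ hinge -0.071·(25.2−10) = -1.0792
  SO₂ term: 0.0129·14.1^0.44·exp(0.046·80-1.0792) = 0.5569
  Sd branch = 0.0175·Sd^0.57·e^(0.008·RH+0.085·T) = 1.154 μm/a
  r_corr = 0.5569 + 1.154 = 1.711 μm/a
  mass loss = 1.711 μm/a × 7.14 g/cm³ = 12.22 g·m⁻²·a⁻¹
copper: T>10 °C ⇒ hinge -0.080·(25.2−10) = -1.2160
  SO₂ term: 0.0053·14.1^0.26·exp(0.059·80-1.2160) = 0.3506
  Cl⁻ term: 0.01025·11.8^0.27·exp(0.036·80+0.049·25.2) = 1.222
  sum: 0.3506 + 1.222 → r_corr = 1.573 μm/a
  mass loss = 1.573 μm/a × 8.96 g/cm³ = 14.09 g·m⁻²·a⁻¹
Ordering by g·m⁻²·a⁻¹: copper (14.1) > zinc (12.2)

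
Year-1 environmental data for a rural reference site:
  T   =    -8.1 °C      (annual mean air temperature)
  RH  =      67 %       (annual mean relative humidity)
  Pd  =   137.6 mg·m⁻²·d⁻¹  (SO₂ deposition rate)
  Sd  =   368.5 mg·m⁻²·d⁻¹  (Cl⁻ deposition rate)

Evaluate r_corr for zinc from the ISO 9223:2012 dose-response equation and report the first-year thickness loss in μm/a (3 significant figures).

r_corr = 1.67 μm/a

zinc: f(T) = +0.038·(T−10) [T≤10 °C] = -0.6878
  SO₂ term: 0.0129·137.6^0.44·exp(0.046·67-0.6878) = 1.234
  Cl⁻ term: 0.0175·368.5^0.57·exp(0.008·67+0.085·-8.1) = 0.4362
  sum: 1.234 + 0.4362 → r_corr = 1.67 μm/a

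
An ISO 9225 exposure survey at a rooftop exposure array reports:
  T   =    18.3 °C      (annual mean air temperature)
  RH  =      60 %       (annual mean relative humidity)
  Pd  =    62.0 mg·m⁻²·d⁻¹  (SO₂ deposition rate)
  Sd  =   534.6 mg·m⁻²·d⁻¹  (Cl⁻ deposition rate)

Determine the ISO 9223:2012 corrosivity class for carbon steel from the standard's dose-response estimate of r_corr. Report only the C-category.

carbon steel: T>10 °C ⇒ hinge -0.054·(18.3−10) = -0.4482
  Pd branch = 1.77·Pd^0.52·e^(0.02·RH+f) = 32.1 μm/a
  Cl⁻ term: 0.102·534.6^0.62·exp(0.033·60+0.04·18.3) = 75.47
  r_corr = 32.1 + 75.47 = 107.6 μm/a
ISO 9223 Table 2 (carbon steel): 80 < 108 ≤ 200 μm/a ⇒ C5

C5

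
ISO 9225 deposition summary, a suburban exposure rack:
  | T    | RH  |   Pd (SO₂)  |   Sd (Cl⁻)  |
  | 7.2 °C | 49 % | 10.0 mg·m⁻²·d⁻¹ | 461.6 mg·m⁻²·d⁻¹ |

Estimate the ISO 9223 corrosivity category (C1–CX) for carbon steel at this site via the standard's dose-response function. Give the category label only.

carbon steel: temperature factor f = +0.150·(-2.8) = -0.4200
  Pd branch = 1.77·Pd^0.52·e^(0.02·RH+f) = 10.26 μm/a
  Cl⁻ term: 0.102·461.6^0.62·exp(0.033·49+0.04·7.2) = 30.75
  sum: 10.26 + 30.75 → r_corr = 41.01 μm/a
Category bounds: 25…50 μm/a bracket r_corr ⇒ C3

C3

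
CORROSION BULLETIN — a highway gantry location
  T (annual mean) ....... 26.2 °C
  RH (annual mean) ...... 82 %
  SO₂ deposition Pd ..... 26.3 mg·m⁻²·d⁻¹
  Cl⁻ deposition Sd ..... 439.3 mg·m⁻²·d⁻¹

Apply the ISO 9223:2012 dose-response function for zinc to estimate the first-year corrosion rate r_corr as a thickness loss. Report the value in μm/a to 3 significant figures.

zinc: f(T) = -0.071·(T−10) [T>10 °C] = -1.1502
  SO₂ term: 0.0129·26.3^0.44·exp(0.046·82-1.1502) = 0.7482
  Sd branch = 0.0175·Sd^0.57·e^(0.008·RH+0.085·T) = 10.03 μm/a
  sum: 0.7482 + 10.03 → r_corr = 10.78 μm/a

r_corr = 10.8 μm/a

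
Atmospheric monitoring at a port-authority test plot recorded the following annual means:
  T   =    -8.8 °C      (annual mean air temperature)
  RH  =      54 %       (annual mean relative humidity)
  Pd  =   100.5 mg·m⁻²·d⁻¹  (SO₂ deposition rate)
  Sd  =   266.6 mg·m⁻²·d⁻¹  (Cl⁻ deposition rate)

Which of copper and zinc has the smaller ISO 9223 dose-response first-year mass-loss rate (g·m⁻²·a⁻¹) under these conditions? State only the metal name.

copper: temperature factor f = +0.126·(-18.8) = -2.3688
  Pd branch = 0.0053·Pd^0.26·e^(0.059·RH+f) = 0.03979 μm/a
  Cl⁻ term: 0.01025·266.6^0.27·exp(0.036·54+0.049·-8.8) = 0.2102
  r_corr = 0.03979 + 0.2102 = 0.25 μm/a
  mass loss = 0.25 μm/a × 8.96 g/cm³ = 2.24 g·m⁻²·a⁻¹
zinc: T≤10 °C ⇒ hinge +0.038·(-8.8−10) = -0.7144
  Pd branch = 0.0129·Pd^0.44·e^(0.046·RH+f) = 0.5755 μm/a
  Cl⁻ term: 0.0175·266.6^0.57·exp(0.008·54+0.085·-8.8) = 0.308
  sum: 0.5755 + 0.308 → r_corr = 0.8835 μm/a
  mass loss = 0.8835 μm/a × 7.14 g/cm³ = 6.308 g·m⁻²·a⁻¹
Ordering by g·m⁻²·a⁻¹: zinc (6.31) > copper (2.24)

copper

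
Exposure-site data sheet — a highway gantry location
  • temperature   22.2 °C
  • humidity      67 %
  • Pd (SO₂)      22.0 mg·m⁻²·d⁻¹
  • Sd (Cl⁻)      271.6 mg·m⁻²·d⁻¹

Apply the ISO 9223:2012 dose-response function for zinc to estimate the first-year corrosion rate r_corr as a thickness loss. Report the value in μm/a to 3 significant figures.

zinc: f(T) = -0.071·(T−10) [T>10 °C] = -0.8662
  sulphur-dioxide contribution → 0.4609 μm/a
  chloride contribution → 4.816 μm/a
  ⇒ r_corr(zinc) = 5.277 μm/a

r_corr = 5.28 μm/a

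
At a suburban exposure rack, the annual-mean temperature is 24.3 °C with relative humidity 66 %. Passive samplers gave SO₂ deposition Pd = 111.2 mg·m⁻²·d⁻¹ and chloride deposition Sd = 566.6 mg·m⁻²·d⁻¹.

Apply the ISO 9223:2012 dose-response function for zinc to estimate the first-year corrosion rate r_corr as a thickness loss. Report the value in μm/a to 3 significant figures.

r_corr = 9.46 μm/a

zinc: f(T) = -0.071·(T−10) [T>10 °C] = -1.0153
  SO₂ term: 0.0129·111.2^0.44·exp(0.046·66-1.0153) = 0.7735
  Cl⁻ term: 0.0175·566.6^0.57·exp(0.008·66+0.085·24.3) = 8.685
  r_corr = 0.7735 + 8.685 = 9.458 μm/a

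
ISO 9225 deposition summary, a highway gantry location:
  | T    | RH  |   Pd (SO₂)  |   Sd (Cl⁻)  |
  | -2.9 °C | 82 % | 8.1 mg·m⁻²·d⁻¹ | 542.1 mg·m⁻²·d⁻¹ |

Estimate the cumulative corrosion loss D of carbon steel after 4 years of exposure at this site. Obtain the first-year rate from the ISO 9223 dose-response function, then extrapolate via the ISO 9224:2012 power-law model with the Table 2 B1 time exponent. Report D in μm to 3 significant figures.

carbon steel: temperature factor f = +0.150·(-12.9) = -1.9350
  SO₂ term: 1.77·8.1^0.52·exp(0.02·82-1.9350) = 3.911
  Sd branch = 0.102·Sd^0.62·e^(0.033·RH+0.04·T) = 67.38 μm/a
  r_corr = 3.911 + 67.38 = 71.29 μm/a
Power-law: D(4) = r_corr · 4^0.523
  D(4) = 71.29 × 4^0.523 = 71.29 × 2.065 = 147.2 μm

D(4) = 147 μm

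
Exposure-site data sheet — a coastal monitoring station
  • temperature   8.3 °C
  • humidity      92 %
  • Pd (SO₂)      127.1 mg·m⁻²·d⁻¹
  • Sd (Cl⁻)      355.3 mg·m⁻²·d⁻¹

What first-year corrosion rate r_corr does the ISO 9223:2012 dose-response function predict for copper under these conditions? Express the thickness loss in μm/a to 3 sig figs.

r_corr = 5.50 μm/a

copper: temperature factor f = +0.126·(-1.7) = -0.2142
  sulphur-dioxide contribution → 3.433 μm/a
  chloride contribution → 2.063 μm/a
  ⇒ r_corr(copper) = 5.496 μm/a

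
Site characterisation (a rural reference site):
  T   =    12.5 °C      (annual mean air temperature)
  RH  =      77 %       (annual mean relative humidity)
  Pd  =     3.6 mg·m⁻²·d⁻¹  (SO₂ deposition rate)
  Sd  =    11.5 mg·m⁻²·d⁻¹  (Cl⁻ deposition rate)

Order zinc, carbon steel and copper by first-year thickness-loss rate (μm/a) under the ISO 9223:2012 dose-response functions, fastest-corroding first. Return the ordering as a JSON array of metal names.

zinc: temperature factor f = -0.071·(2.5) = -0.1775
  sulphur-dioxide contribution → 0.6555 μm/a
  chloride contribution → 0.3772 μm/a
  total first-year rate 1.033 μm/a
carbon steel: T>10 °C ⇒ hinge -0.054·(12.5−10) = -0.1350
  sulphur-dioxide contribution → 14.04 μm/a
  chloride contribution → 9.703 μm/a
  ⇒ r_corr(carbon steel) = 23.75 μm/a
copper: temperature factor f = -0.080·(2.5) = -0.2000
  sulphur-dioxide contribution → 0.5689 μm/a
  chloride contribution → 0.5848 μm/a
  ⇒ r_corr(copper) = 1.154 μm/a
Ordering by μm/a: carbon steel (23.7) > copper (1.15) > zinc (1.03)

["carbon steel", "copper", "zinc"]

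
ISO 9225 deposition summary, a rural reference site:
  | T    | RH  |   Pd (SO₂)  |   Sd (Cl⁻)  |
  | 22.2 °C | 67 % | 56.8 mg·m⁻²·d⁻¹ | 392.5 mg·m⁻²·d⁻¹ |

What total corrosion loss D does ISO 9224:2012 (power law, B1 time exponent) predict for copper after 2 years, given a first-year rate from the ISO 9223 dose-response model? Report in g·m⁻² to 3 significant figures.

copper: temperature factor f = -0.080·(12.2) = -0.9760
  sulphur-dioxide contribution → 0.2974 μm/a
  chloride contribution → 1.702 μm/a
  total first-year rate 2 μm/a
ISO 9224: D(t) = r_corr · t^b with b = 0.667 (copper, B1)
  D(2) = 2 × 2^0.667 = 2 × 1.588 = 3.175 μm
  Mass loss = 3.175 μm × 8.96 g/cm³ = 28.45 g·m⁻²

D(2) = 28.4 g·m⁻²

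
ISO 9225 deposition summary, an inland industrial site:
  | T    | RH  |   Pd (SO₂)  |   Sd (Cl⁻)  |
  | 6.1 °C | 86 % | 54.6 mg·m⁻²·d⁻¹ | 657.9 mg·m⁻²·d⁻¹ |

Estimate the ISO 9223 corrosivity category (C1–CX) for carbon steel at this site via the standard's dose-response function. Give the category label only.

C5

carbon steel: f(T) = +0.150·(T−10) [T≤10 °C] = -0.5850
  SO₂ term: 1.77·54.6^0.52·exp(0.02·86-0.5850) = 44.08
  Cl⁻ term: 0.102·657.9^0.62·exp(0.033·86+0.04·6.1) = 124.3
  r_corr = 44.08 + 124.3 = 168.3 μm/a
168 μm/a falls in (80, 200] for carbon steel → category C5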